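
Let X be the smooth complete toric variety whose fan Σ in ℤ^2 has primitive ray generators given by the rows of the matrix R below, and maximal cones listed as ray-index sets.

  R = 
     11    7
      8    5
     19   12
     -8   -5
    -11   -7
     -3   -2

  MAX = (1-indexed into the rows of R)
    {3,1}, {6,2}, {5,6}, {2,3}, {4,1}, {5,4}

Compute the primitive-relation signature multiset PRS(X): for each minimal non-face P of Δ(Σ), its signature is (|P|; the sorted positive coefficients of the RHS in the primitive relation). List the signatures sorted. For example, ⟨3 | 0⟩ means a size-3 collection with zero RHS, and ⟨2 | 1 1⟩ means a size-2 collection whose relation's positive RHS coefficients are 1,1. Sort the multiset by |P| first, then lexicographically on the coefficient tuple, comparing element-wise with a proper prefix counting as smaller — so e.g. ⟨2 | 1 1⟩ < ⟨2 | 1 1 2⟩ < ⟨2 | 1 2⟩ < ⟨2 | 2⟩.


Minimal non-faces — 9 found among 6 rays, 6 max cones:

  {1,5}:  v_{1} + v_{5} = 0  so sig = ⟨2 | 0⟩
  {2,4}:  v_{2} + v_{4} = 0  so sig = ⟨2 | 0⟩
  {1,2}:  v_{1} + v_{2} = v_{3}  so sig = ⟨2 | 1⟩
  {1,6}:  v_{1} + v_{6} = v_{2}  so sig = ⟨2 | 1⟩
  {2,5}:  v_{2} + v_{5} = v_{6}  so sig = ⟨2 | 1⟩
  {3,4}:  v_{3} + v_{4} = v_{1}  so sig = ⟨2 | 1⟩
  {3,5}:  v_{3} + v_{5} = v_{2}  so sig = ⟨2 | 1⟩
  {4,6}:  v_{4} + v_{6} = v_{5}  so sig = ⟨2 | 1⟩
  {3,6}:  v_{3} + v_{6} = 2·v_{2}  so sig = ⟨2 | 2⟩

Sorted signature multiset PRS(X):
    |P|=2: 9 collections, coeffs (), (), (1), (1), (1), (1), (1), (1), (2)


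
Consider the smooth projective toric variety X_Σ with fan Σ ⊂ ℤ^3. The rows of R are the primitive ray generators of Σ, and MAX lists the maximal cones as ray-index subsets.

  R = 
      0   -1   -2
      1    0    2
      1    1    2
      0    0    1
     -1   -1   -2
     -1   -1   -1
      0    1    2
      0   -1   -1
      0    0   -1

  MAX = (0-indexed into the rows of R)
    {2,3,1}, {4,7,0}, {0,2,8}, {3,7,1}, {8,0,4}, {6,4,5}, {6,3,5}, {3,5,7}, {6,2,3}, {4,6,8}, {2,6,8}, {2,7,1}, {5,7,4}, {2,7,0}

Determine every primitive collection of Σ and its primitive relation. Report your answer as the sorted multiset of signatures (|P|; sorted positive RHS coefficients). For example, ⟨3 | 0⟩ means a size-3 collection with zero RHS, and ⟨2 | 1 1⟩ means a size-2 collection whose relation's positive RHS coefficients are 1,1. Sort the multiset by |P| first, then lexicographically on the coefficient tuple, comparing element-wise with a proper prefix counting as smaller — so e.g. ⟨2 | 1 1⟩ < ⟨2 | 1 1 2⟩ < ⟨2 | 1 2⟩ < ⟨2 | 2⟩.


|primitive collections| = 16. Relations:

  • {0,6}:  v_{0} + v_{6} = 0 ; sig = ⟨2 | 0⟩
  • {2,4}:  v_{2} + v_{4} = 0 ; sig = ⟨2 | 0⟩
  • {3,8}:  v_{3} + v_{8} = 0 ; sig = ⟨2 | 0⟩
  • {0,3}:  v_{0} + v_{3} = v_{7} ; sig = ⟨2 | 1⟩
  • {2,5}:  v_{2} + v_{5} = v_{3} ; sig = ⟨2 | 1⟩
  • {3,4}:  v_{3} + v_{4} = v_{5} ; sig = ⟨2 | 1⟩
  • {5,8}:  v_{5} + v_{8} = v_{4} ; sig = ⟨2 | 1⟩
  • {6,7}:  v_{6} + v_{7} = v_{3} ; sig = ⟨2 | 1⟩
  • {7,8}:  v_{7} + v_{8} = v_{0} ; sig = ⟨2 | 1⟩
  • {0,5}:  v_{0} + v_{5} = v_{4} + v_{7} ; sig = ⟨2 | 1 1⟩
  • {1,4}:  v_{1} + v_{4} = v_{3} + v_{7} ; sig = ⟨2 | 1 1⟩
  • {1,8}:  v_{1} + v_{8} = v_{2} + v_{7} ; sig = ⟨2 | 1 1⟩
  • {0,1}:  v_{0} + v_{1} = v_{2} + 2·v_{7} ; sig = ⟨2 | 1 2⟩
  • {1,5}:  v_{1} + v_{5} = 2·v_{3} + v_{7} ; sig = ⟨2 | 1 2⟩
  • {1,6}:  v_{1} + v_{6} = v_{2} + 2·v_{3} ; sig = ⟨2 | 1 2⟩
  • {2,3,7}:  v_{2} + v_{3} + v_{7} = v_{1} ; sig = ⟨3 | 1⟩

Hence PRS(X_Σ) =
    |P|=2: 15 collections, coeffs (), (), (), (1), (1), (1), (1), (1), (1), (1,1), (1,1), (1,1), (1,2), (1,2), (1,2)
    |P|=3: 1 collection, coeffs (1)


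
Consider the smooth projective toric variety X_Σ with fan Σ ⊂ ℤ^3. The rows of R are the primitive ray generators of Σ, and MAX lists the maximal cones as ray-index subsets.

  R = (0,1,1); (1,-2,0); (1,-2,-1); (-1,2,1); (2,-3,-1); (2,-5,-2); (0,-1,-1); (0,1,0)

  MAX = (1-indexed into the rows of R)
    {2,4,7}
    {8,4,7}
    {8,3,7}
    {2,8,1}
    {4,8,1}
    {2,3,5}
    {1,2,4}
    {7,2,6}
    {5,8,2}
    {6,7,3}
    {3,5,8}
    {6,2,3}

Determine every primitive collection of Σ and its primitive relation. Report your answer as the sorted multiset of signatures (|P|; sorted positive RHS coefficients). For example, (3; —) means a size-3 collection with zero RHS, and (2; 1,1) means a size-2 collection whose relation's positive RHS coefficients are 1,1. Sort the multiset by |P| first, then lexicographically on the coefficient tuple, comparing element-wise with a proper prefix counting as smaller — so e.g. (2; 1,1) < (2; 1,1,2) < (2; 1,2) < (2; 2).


The 14 primitive collections of Σ (r=8, n=3):

  {1,7}:  v_{1} + v_{7} = 0  so sig = (2; —)
  {3,4}:  v_{3} + v_{4} = 0  so sig = (2; —)
  {1,3}:  v_{1} + v_{3} = v_{2} + v_{8}  so sig = (2; 1,1)
  {1,6}:  v_{1} + v_{6} = v_{2} + v_{3}  so sig = (2; 1,1)
  {4,5}:  v_{4} + v_{5} = v_{2} + v_{8}  so sig = (2; 1,1)
  {4,6}:  v_{4} + v_{6} = v_{2} + v_{7}  so sig = (2; 1,1)
  {5,6}:  v_{5} + v_{6} = v_{2} + 3·v_{3}  so sig = (2; 1,3)
  {5,7}:  v_{5} + v_{7} = 2·v_{3}  so sig = (2; 2)
  {6,8}:  v_{6} + v_{8} = 2·v_{3}  so sig = (2; 2)
  {1,5}:  v_{1} + v_{5} = 2·v_{2} + 2·v_{8}  so sig = (2; 2,2)
  {2,3,7}:  v_{2} + v_{3} + v_{7} = v_{6}  so sig = (3; 1)
  {2,3,8}:  v_{2} + v_{3} + v_{8} = v_{5}  so sig = (3; 1)
  {2,4,8}:  v_{2} + v_{4} + v_{8} = v_{1}  so sig = (3; 1)
  {2,7,8}:  v_{2} + v_{7} + v_{8} = v_{3}  so sig = (3; 1)

Sorted signature multiset PRS(X):
{ (2; —) ×2,  (2; 1,1) ×4,  (2; 1,3),  (2; 2) ×2,  (2; 2,2),  (3; 1) ×4 }


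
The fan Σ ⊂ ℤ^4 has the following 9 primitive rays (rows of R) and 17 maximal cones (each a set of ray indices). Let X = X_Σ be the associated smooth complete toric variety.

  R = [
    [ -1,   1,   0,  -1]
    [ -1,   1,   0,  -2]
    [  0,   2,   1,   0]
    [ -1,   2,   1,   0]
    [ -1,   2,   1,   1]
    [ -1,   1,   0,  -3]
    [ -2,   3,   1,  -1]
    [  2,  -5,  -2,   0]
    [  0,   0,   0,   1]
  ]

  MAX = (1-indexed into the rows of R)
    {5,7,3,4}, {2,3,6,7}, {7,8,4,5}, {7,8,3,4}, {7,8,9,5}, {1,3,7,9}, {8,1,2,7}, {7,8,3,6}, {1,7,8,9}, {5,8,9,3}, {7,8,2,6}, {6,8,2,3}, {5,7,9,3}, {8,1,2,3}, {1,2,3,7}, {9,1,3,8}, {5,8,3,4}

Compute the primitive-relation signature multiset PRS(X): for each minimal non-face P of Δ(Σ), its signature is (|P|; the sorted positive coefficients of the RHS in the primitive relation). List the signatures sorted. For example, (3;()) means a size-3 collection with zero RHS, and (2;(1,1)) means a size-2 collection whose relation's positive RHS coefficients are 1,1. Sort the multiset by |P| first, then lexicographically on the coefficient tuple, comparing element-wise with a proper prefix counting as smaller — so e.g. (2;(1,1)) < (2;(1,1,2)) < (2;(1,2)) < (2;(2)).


Δ(Σ) — 9 vertices, 14 min non-faces:

  {1,4}:  v_{1} + v_{4} = v_{7} ; sig = (2;(1))
  {2,5}:  v_{2} + v_{5} = v_{7} ; sig = (2;(1))
  {2,9}:  v_{2} + v_{9} = v_{1} ; sig = (2;(1))
  {4,9}:  v_{4} + v_{9} = v_{5} ; sig = (2;(1))
  {6,9}:  v_{6} + v_{9} = v_{2} ; sig = (2;(1))
  {1,5}:  v_{1} + v_{5} = v_{7} + v_{9} ; sig = (2;(1,1))
  {2,4}:  v_{2} + v_{4} = v_{3} + 2·v_{7} + v_{8} ; sig = (2;(1,1,2))
  {5,6}:  v_{5} + v_{6} = v_{3} + 2·v_{7} + v_{8} ; sig = (2;(1,1,2))
  {1,6}:  v_{1} + v_{6} = 2·v_{2} ; sig = (2;(2))
  {4,6}:  v_{4} + v_{6} = 2·v_{3} + 3·v_{7} + 2·v_{8} ; sig = (2;(2,2,3))
  {3,7,8,9}:  v_{3} + v_{7} + v_{8} + v_{9} = 0 ; sig = (4;())
  {1,3,7,8}:  v_{1} + v_{3} + v_{7} + v_{8} = v_{2} ; sig = (4;(1))
  {2,3,7,8}:  v_{2} + v_{3} + v_{7} + v_{8} = v_{6} ; sig = (4;(1))
  {3,5,7,8}:  v_{3} + v_{5} + v_{7} + v_{8} = v_{4} ; sig = (4;(1))

Signatures (|P|; sorted positive RHS coefficients), sorted:
    (2;(1))
    (2;(1))
    (2;(1))
    (2;(1))
    (2;(1))
    (2;(1,1))
    (2;(1,1,2))
    (2;(1,1,2))
    (2;(2))
    (2;(2,2,3))
    (4;())
    (4;(1))
    (4;(1))
    (4;(1))


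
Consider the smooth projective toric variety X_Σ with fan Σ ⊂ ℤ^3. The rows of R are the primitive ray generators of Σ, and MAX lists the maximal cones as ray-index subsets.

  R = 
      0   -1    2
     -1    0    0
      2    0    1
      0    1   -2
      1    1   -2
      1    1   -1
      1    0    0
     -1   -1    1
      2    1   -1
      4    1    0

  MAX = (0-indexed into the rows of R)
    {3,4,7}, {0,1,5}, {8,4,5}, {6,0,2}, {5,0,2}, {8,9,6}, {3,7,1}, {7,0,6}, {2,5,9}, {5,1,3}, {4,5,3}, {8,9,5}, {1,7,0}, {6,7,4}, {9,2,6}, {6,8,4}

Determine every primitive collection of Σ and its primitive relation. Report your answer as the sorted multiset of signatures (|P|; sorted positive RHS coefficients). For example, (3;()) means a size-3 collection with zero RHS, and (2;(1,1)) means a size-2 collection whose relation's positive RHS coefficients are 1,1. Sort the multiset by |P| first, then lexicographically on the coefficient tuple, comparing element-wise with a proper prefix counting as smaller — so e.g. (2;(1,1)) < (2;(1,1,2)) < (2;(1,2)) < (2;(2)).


The 21 primitive collections of Σ (r=10, n=3):

  P = {0,3}:  v_{0} + v_{3} = 0  so sig = (2;())
  P = {1,6}:  v_{1} + v_{6} = 0  so sig = (2;())
  P = {5,7}:  v_{5} + v_{7} = 0  so sig = (2;())
  P = {0,4}:  v_{0} + v_{4} = v_{6}  so sig = (2;(1))
  P = {0,8}:  v_{0} + v_{8} = v_{2}  so sig = (2;(1))
  P = {1,4}:  v_{1} + v_{4} = v_{3}  so sig = (2;(1))
  P = {1,8}:  v_{1} + v_{8} = v_{5}  so sig = (2;(1))
  P = {2,3}:  v_{2} + v_{3} = v_{8}  so sig = (2;(1))
  P = {2,8}:  v_{2} + v_{8} = v_{9}  so sig = (2;(1))
  P = {3,6}:  v_{3} + v_{6} = v_{4}  so sig = (2;(1))
  P = {5,6}:  v_{5} + v_{6} = v_{8}  so sig = (2;(1))
  P = {7,8}:  v_{7} + v_{8} = v_{6}  so sig = (2;(1))
  P = {1,2}:  v_{1} + v_{2} = v_{0} + v_{5}  so sig = (2;(1,1))
  P = {1,9}:  v_{1} + v_{9} = v_{2} + v_{5}  so sig = (2;(1,1))
  P = {2,4}:  v_{2} + v_{4} = v_{6} + v_{8}  so sig = (2;(1,1))
  P = {2,7}:  v_{2} + v_{7} = v_{0} + v_{6}  so sig = (2;(1,1))
  P = {3,8}:  v_{3} + v_{8} = v_{4} + v_{5}  so sig = (2;(1,1))
  P = {7,9}:  v_{7} + v_{9} = v_{2} + v_{6}  so sig = (2;(1,1))
  P = {4,9}:  v_{4} + v_{9} = v_{6} + 2·v_{8}  so sig = (2;(1,2))
  P = {0,9}:  v_{0} + v_{9} = 2·v_{2}  so sig = (2;(2))
  P = {3,9}:  v_{3} + v_{9} = 2·v_{8}  so sig = (2;(2))

Signatures (|P|; sorted positive RHS coefficients), sorted:
    (2;())
    (2;())
    (2;())
    (2;(1))
    (2;(1))
    (2;(1))
    (2;(1))
    (2;(1))
    (2;(1))
    (2;(1))
    (2;(1))
    (2;(1))
    (2;(1,1))
    (2;(1,1))
    (2;(1,1))
    (2;(1,1))
    (2;(1,1))
    (2;(1,1))
    (2;(1,2))
    (2;(2))
    (2;(2))


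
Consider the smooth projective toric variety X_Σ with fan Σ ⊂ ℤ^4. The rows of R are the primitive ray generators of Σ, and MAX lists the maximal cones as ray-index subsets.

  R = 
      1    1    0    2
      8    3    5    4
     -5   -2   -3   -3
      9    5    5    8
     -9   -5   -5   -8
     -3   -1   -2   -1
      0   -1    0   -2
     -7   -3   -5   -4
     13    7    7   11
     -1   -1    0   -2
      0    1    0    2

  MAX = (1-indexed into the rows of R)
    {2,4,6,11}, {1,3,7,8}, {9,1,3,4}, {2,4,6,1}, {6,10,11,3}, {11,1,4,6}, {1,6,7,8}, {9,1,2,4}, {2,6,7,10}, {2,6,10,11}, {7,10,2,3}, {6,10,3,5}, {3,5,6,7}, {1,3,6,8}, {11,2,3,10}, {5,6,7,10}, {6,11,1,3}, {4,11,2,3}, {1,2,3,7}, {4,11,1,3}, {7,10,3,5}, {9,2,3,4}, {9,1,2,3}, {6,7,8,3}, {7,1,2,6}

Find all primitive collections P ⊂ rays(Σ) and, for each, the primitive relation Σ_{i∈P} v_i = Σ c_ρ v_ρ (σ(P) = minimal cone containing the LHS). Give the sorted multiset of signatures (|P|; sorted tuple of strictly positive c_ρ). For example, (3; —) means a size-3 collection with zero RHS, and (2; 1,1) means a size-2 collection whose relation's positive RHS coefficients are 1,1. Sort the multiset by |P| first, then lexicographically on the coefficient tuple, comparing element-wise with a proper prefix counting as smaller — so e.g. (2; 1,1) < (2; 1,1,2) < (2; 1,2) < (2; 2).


The 25 primitive collections of Σ (r=11, n=4):

  {1,10}:  v_{1} + v_{10} = 0 ; sig = (2; —)
  {4,5}:  v_{4} + v_{5} = 0 ; sig = (2; —)
  {7,11}:  v_{7} + v_{11} = 0 ; sig = (2; —)
  {2,5}:  v_{2} + v_{5} = v_{7} + v_{10} ; sig = (2; 1,1)
  {2,8}:  v_{2} + v_{8} = v_{1} + v_{7} ; sig = (2; 1,1)
  {4,7}:  v_{4} + v_{7} = v_{1} + v_{2} ; sig = (2; 1,1)
  {4,10}:  v_{4} + v_{10} = v_{2} + v_{11} ; sig = (2; 1,1)
  {6,9}:  v_{6} + v_{9} = v_{1} + v_{4} ; sig = (2; 1,1)
  {1,5}:  v_{1} + v_{5} = v_{3} + v_{6} + v_{7} ; sig = (2; 1,1,1)
  {5,9}:  v_{5} + v_{9} = v_{1} + v_{2} + v_{3} ; sig = (2; 1,1,1)
  {5,11}:  v_{5} + v_{11} = v_{3} + v_{6} + v_{10} ; sig = (2; 1,1,1)
  {8,10}:  v_{8} + v_{10} = v_{3} + v_{6} + v_{7} ; sig = (2; 1,1,1)
  {8,11}:  v_{8} + v_{11} = v_{1} + v_{3} + v_{6} ; sig = (2; 1,1,1)
  {9,10}:  v_{9} + v_{10} = v_{2} + v_{3} + v_{4} ; sig = (2; 1,1,1)
  {8,9}:  v_{8} + v_{9} = 3·v_{1} + v_{2} + v_{3} ; sig = (2; 1,1,3)
  {9,11}:  v_{9} + v_{11} = v_{3} + 2·v_{4} ; sig = (2; 1,2)
  {7,9}:  v_{7} + v_{9} = 2·v_{1} + 2·v_{2} + v_{3} ; sig = (2; 1,2,2)
  {4,8}:  v_{4} + v_{8} = 2·v_{1} ; sig = (2; 2)
  {5,8}:  v_{5} + v_{8} = 2·v_{3} + 2·v_{6} + 2·v_{7} ; sig = (2; 2,2,2)
  {2,3,6}:  v_{2} + v_{3} + v_{6} = 0 ; sig = (3; —)
  {1,2,11}:  v_{1} + v_{2} + v_{11} = v_{4} ; sig = (3; 1)
  {3,4,6}:  v_{3} + v_{4} + v_{6} = v_{1} + v_{11} ; sig = (3; 1,1)
  {1,2,3,4}:  v_{1} + v_{2} + v_{3} + v_{4} = v_{9} ; sig = (4; 1)
  {1,3,6,7}:  v_{1} + v_{3} + v_{6} + v_{7} = v_{8} ; sig = (4; 1)
  {3,6,7,10}:  v_{3} + v_{6} + v_{7} + v_{10} = v_{5} ; sig = (4; 1)

so the primitive-relation signature multiset is
    (2; —)
    (2; —)
    (2; —)
    (2; 1,1)
    (2; 1,1)
    (2; 1,1)
    (2; 1,1)
    (2; 1,1)
    (2; 1,1,1)
    (2; 1,1,1)
    (2; 1,1,1)
    (2; 1,1,1)
    (2; 1,1,1)
    (2; 1,1,1)
    (2; 1,1,3)
    (2; 1,2)
    (2; 1,2,2)
    (2; 2)
    (2; 2,2,2)
    (3; —)
    (3; 1)
    (3; 1,1)
    (4; 1)
    (4; 1)
    (4; 1)


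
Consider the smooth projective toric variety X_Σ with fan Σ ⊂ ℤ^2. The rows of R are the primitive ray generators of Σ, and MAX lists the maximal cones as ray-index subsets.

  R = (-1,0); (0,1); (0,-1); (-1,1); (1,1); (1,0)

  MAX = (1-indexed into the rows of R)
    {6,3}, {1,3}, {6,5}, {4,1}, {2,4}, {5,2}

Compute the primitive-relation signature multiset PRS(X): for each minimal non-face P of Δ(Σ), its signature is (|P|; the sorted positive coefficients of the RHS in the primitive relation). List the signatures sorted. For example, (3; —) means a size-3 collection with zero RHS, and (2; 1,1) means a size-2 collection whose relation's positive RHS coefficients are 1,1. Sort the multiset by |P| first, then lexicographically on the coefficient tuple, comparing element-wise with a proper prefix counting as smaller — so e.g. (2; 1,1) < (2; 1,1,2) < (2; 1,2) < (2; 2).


9 collections generate NE(X_Σ); each relation:

  P={1,6}:  v_{1} + v_{6} = 0 ; sig = (2; —)
  P={2,3}:  v_{2} + v_{3} = 0 ; sig = (2; —)
  P={1,2}:  v_{1} + v_{2} = v_{4} ; sig = (2; 1)
  P={1,5}:  v_{1} + v_{5} = v_{2} ; sig = (2; 1)
  P={2,6}:  v_{2} + v_{6} = v_{5} ; sig = (2; 1)
  P={3,4}:  v_{3} + v_{4} = v_{1} ; sig = (2; 1)
  P={3,5}:  v_{3} + v_{5} = v_{6} ; sig = (2; 1)
  P={4,6}:  v_{4} + v_{6} = v_{2} ; sig = (2; 1)
  P={4,5}:  v_{4} + v_{5} = 2·v_{2} ; sig = (2; 2)

so the primitive-relation signature multiset is
    |P|=2: 9 collections, coeffs (), (), (1), (1), (1), (1), (1), (1), (2)


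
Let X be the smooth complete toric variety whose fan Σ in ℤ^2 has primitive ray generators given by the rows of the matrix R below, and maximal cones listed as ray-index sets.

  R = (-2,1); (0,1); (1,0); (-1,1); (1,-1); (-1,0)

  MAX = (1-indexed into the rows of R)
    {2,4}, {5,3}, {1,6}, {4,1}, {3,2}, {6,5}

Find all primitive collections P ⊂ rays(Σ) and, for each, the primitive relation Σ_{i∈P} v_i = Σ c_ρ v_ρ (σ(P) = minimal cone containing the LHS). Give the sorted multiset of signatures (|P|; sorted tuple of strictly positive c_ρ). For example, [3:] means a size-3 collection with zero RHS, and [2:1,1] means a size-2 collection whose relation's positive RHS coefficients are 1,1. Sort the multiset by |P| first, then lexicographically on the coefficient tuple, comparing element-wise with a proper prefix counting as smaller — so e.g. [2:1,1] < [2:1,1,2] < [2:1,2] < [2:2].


9 minimal non-faces of Δ(Σ) (on 6 rays):

  P = {3,6}:  v_{3} + v_{6} = 0  so sig = [2:]
  P = {4,5}:  v_{4} + v_{5} = 0  so sig = [2:]
  P = {1,3}:  v_{1} + v_{3} = v_{4}  so sig = [2:1]
  P = {1,5}:  v_{1} + v_{5} = v_{6}  so sig = [2:1]
  P = {2,5}:  v_{2} + v_{5} = v_{3}  so sig = [2:1]
  P = {2,6}:  v_{2} + v_{6} = v_{4}  so sig = [2:1]
  P = {3,4}:  v_{3} + v_{4} = v_{2}  so sig = [2:1]
  P = {4,6}:  v_{4} + v_{6} = v_{1}  so sig = [2:1]
  P = {1,2}:  v_{1} + v_{2} = 2·v_{4}  so sig = [2:2]

Hence PRS(X_Σ) =
[[2:], [2:], [2:1], [2:1], [2:1], [2:1], [2:1], [2:1], [2:2]]


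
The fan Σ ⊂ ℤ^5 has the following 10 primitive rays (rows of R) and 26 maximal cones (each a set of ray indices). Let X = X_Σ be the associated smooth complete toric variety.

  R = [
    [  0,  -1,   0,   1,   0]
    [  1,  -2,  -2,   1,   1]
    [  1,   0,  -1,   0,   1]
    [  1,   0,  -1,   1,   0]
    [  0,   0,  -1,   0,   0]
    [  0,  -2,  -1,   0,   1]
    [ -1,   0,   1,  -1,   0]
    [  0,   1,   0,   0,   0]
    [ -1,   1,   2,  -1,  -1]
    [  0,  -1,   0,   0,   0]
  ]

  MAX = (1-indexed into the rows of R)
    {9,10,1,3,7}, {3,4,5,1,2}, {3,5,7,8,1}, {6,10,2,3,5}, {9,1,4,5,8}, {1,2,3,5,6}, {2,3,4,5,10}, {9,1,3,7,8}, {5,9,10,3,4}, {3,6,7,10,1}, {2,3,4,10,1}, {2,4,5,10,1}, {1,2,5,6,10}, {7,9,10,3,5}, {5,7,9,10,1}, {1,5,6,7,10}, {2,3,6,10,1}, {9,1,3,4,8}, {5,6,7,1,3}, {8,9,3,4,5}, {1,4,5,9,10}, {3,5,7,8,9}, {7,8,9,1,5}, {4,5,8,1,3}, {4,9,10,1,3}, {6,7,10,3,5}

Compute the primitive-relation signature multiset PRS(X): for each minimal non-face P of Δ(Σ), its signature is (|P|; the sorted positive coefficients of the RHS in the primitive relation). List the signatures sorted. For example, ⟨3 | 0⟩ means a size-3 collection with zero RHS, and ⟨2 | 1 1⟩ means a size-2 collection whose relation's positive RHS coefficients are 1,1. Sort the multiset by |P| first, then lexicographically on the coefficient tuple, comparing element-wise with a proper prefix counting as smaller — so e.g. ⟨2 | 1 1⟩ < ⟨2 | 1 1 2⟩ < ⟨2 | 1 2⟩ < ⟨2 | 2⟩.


Σ has 10 primitive collections:

  P = {4,7}:  v_{4} + v_{7} = 0  ⟹  sig = ⟨2 | 0⟩
  P = {8,10}:  v_{8} + v_{10} = 0  ⟹  sig = ⟨2 | 0⟩
  P = {2,7}:  v_{2} + v_{7} = v_{6}  ⟹  sig = ⟨2 | 1⟩
  P = {2,9}:  v_{2} + v_{9} = v_{10}  ⟹  sig = ⟨2 | 1⟩
  P = {4,6}:  v_{4} + v_{6} = v_{2}  ⟹  sig = ⟨2 | 1⟩
  P = {6,9}:  v_{6} + v_{9} = v_{7} + v_{10}  ⟹  sig = ⟨2 | 1 1⟩
  P = {2,8}:  v_{2} + v_{8} = v_{1} + v_{3} + v_{5}  ⟹  sig = ⟨2 | 1 1 1⟩
  P = {6,8}:  v_{6} + v_{8} = v_{1} + v_{3} + v_{5} + v_{7}  ⟹  sig = ⟨2 | 1 1 1 1⟩
  P = {1,3,5,9}:  v_{1} + v_{3} + v_{5} + v_{9} = 0  ⟹  sig = ⟨4 | 0⟩
  P = {1,3,5,10}:  v_{1} + v_{3} + v_{5} + v_{10} = v_{2}  ⟹  sig = ⟨4 | 1⟩

Hence PRS(X_Σ) =
[⟨2 | 0⟩, ⟨2 | 0⟩, ⟨2 | 1⟩, ⟨2 | 1⟩, ⟨2 | 1⟩, ⟨2 | 1 1⟩, ⟨2 | 1 1 1⟩, ⟨2 | 1 1 1 1⟩, ⟨4 | 0⟩, ⟨4 | 1⟩]


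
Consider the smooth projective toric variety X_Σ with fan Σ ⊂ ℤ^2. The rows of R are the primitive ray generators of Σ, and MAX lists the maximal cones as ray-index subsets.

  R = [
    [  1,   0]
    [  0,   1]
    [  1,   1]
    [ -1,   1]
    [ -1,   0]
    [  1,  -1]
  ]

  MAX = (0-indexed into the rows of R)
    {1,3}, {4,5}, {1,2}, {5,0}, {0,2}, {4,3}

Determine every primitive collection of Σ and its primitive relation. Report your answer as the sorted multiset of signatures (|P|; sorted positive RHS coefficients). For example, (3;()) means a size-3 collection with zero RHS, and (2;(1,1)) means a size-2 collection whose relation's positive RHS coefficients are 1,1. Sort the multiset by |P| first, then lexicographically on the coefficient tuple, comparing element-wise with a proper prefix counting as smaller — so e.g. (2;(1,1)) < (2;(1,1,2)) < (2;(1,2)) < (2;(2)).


Minimal non-faces — 9 found among 6 rays, 6 max cones:

  {0,4}:  v_{0} + v_{4} = 0  ⟹  sig = (2;())
  {3,5}:  v_{3} + v_{5} = 0  ⟹  sig = (2;())
  {0,1}:  v_{0} + v_{1} = v_{2}  ⟹  sig = (2;(1))
  {0,3}:  v_{0} + v_{3} = v_{1}  ⟹  sig = (2;(1))
  {1,4}:  v_{1} + v_{4} = v_{3}  ⟹  sig = (2;(1))
  {1,5}:  v_{1} + v_{5} = v_{0}  ⟹  sig = (2;(1))
  {2,4}:  v_{2} + v_{4} = v_{1}  ⟹  sig = (2;(1))
  {2,3}:  v_{2} + v_{3} = 2·v_{1}  ⟹  sig = (2;(2))
  {2,5}:  v_{2} + v_{5} = 2·v_{0}  ⟹  sig = (2;(2))

Hence PRS(X_Σ) =
{ (2;()) ×2,  (2;(1)) ×5,  (2;(2)) ×2 }


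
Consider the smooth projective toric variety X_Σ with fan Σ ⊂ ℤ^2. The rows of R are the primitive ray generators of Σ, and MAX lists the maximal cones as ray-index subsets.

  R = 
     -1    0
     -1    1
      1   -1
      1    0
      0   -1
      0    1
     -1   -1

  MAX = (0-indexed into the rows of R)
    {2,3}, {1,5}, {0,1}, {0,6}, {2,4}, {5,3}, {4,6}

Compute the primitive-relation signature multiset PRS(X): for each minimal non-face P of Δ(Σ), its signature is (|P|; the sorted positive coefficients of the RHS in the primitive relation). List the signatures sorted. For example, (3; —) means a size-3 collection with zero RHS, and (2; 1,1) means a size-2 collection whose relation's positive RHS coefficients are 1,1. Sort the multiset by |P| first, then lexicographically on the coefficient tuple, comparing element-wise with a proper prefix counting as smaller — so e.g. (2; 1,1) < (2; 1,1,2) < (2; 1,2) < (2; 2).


14 collections generate NE(X_Σ); each relation:

  {0,3}:  v_{0} + v_{3} = 0  ⟹  sig = (2; —)
  {1,2}:  v_{1} + v_{2} = 0  ⟹  sig = (2; —)
  {4,5}:  v_{4} + v_{5} = 0  ⟹  sig = (2; —)
  {0,2}:  v_{0} + v_{2} = v_{4}  ⟹  sig = (2; 1)
  {0,4}:  v_{0} + v_{4} = v_{6}  ⟹  sig = (2; 1)
  {0,5}:  v_{0} + v_{5} = v_{1}  ⟹  sig = (2; 1)
  {1,3}:  v_{1} + v_{3} = v_{5}  ⟹  sig = (2; 1)
  {1,4}:  v_{1} + v_{4} = v_{0}  ⟹  sig = (2; 1)
  {2,5}:  v_{2} + v_{5} = v_{3}  ⟹  sig = (2; 1)
  {3,4}:  v_{3} + v_{4} = v_{2}  ⟹  sig = (2; 1)
  {3,6}:  v_{3} + v_{6} = v_{4}  ⟹  sig = (2; 1)
  {5,6}:  v_{5} + v_{6} = v_{0}  ⟹  sig = (2; 1)
  {1,6}:  v_{1} + v_{6} = 2·v_{0}  ⟹  sig = (2; 2)
  {2,6}:  v_{2} + v_{6} = 2·v_{4}  ⟹  sig = (2; 2)

Hence PRS(X_Σ) =
{ (2; —) ×3,  (2; 1) ×9,  (2; 2) ×2 }


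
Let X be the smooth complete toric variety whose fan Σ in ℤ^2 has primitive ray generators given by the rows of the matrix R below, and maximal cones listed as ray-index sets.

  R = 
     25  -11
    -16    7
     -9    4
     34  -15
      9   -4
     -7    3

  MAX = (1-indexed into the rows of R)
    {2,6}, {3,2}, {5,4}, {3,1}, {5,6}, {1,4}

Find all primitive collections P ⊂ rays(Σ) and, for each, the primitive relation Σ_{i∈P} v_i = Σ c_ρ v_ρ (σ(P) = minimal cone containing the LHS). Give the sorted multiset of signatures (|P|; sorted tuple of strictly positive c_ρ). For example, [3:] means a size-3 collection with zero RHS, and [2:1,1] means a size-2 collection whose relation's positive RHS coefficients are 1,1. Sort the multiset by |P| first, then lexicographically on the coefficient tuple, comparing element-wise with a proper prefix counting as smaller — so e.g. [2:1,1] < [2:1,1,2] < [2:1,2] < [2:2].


9 collections generate NE(X_Σ); each relation:

  {3,5}:  v_{3} + v_{5} = 0  →  sig = [2:]
  {1,2}:  v_{1} + v_{2} = v_{5}  →  sig = [2:1]
  {1,5}:  v_{1} + v_{5} = v_{4}  →  sig = [2:1]
  {2,5}:  v_{2} + v_{5} = v_{6}  →  sig = [2:1]
  {3,4}:  v_{3} + v_{4} = v_{1}  →  sig = [2:1]
  {3,6}:  v_{3} + v_{6} = v_{2}  →  sig = [2:1]
  {1,6}:  v_{1} + v_{6} = 2·v_{5}  →  sig = [2:2]
  {2,4}:  v_{2} + v_{4} = 2·v_{5}  →  sig = [2:2]
  {4,6}:  v_{4} + v_{6} = 3·v_{5}  →  sig = [2:3]

Sorted signature multiset PRS(X):
{ [2:],  [2:1] ×5,  [2:2] ×2,  [2:3] }


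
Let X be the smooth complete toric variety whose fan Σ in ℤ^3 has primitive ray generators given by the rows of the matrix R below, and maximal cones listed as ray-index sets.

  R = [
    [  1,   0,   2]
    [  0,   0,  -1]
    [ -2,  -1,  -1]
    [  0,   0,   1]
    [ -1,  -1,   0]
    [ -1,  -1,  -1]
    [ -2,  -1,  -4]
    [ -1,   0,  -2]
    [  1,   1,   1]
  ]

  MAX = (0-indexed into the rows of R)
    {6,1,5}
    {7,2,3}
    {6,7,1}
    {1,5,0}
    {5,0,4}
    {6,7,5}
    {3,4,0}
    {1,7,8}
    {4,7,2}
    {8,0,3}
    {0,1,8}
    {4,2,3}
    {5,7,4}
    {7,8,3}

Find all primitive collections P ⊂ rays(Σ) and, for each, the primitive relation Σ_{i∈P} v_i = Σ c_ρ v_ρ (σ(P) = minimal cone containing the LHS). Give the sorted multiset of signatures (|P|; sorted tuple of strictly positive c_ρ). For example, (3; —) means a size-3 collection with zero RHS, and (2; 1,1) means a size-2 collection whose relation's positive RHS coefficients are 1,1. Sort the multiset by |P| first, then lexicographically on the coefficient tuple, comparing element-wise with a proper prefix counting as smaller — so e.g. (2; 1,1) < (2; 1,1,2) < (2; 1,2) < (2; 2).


17 collections generate NE(X_Σ); each relation:

  P = {0,7}:  v_{0} + v_{7} = 0 — sig = (2; —)
  P = {1,3}:  v_{1} + v_{3} = 0 — sig = (2; —)
  P = {5,8}:  v_{5} + v_{8} = 0 — sig = (2; —)
  P = {1,4}:  v_{1} + v_{4} = v_{5} — sig = (2; 1)
  P = {3,5}:  v_{3} + v_{5} = v_{4} — sig = (2; 1)
  P = {4,8}:  v_{4} + v_{8} = v_{3} — sig = (2; 1)
  P = {0,2}:  v_{0} + v_{2} = v_{3} + v_{4} — sig = (2; 1,1)
  P = {0,6}:  v_{0} + v_{6} = v_{1} + v_{5} — sig = (2; 1,1)
  P = {1,2}:  v_{1} + v_{2} = v_{4} + v_{7} — sig = (2; 1,1)
  P = {3,6}:  v_{3} + v_{6} = v_{5} + v_{7} — sig = (2; 1,1)
  P = {6,8}:  v_{6} + v_{8} = v_{1} + v_{7} — sig = (2; 1,1)
  P = {2,6}:  v_{2} + v_{6} = v_{4} + v_{5} + 2·v_{7} — sig = (2; 1,1,2)
  P = {2,5}:  v_{2} + v_{5} = 2·v_{4} + v_{7} — sig = (2; 1,2)
  P = {2,8}:  v_{2} + v_{8} = 2·v_{3} + v_{7} — sig = (2; 1,2)
  P = {4,6}:  v_{4} + v_{6} = 2·v_{5} + v_{7} — sig = (2; 1,2)
  P = {1,5,7}:  v_{1} + v_{5} + v_{7} = v_{6} — sig = (3; 1)
  P = {3,4,7}:  v_{3} + v_{4} + v_{7} = v_{2} — sig = (3; 1)

Signatures (|P|; sorted positive RHS coefficients), sorted:
    (2; —)
    (2; —)
    (2; —)
    (2; 1)
    (2; 1)
    (2; 1)
    (2; 1,1)
    (2; 1,1)
    (2; 1,1)
    (2; 1,1)
    (2; 1,1)
    (2; 1,1,2)
    (2; 1,2)
    (2; 1,2)
    (2; 1,2)
    (3; 1)
    (3; 1)


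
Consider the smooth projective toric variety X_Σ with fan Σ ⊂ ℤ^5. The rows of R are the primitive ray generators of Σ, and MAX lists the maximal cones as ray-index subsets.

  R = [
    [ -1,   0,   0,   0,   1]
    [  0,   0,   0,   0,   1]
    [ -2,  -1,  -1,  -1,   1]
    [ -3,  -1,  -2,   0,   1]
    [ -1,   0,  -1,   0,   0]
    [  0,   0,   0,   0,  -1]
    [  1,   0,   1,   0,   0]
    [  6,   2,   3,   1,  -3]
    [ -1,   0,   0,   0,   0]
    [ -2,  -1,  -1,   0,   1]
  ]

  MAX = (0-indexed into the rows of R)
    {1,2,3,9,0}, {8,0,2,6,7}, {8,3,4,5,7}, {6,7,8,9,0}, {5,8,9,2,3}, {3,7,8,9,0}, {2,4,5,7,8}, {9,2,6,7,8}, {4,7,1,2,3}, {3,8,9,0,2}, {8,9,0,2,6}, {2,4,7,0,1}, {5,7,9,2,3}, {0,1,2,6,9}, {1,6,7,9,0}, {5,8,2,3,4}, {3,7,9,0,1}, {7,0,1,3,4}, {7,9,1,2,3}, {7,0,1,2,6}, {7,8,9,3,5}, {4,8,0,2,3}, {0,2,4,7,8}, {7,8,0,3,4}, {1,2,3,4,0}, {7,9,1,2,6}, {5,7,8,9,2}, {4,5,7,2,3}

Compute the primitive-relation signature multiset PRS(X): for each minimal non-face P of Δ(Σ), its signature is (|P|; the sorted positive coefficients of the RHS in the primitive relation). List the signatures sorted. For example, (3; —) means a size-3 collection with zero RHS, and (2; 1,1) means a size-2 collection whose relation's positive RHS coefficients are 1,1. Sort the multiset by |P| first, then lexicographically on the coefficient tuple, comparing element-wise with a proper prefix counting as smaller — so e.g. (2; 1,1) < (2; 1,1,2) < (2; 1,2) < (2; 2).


Δ(Σ) — 10 vertices, 10 min non-faces:

  {1,5}:  v_{1} + v_{5} = 0  →  sig = (2; —)
  {4,6}:  v_{4} + v_{6} = 0  →  sig = (2; —)
  {0,5}:  v_{0} + v_{5} = v_{8}  →  sig = (2; 1)
  {1,8}:  v_{1} + v_{8} = v_{0}  →  sig = (2; 1)
  {3,6}:  v_{3} + v_{6} = v_{9}  →  sig = (2; 1)
  {4,9}:  v_{4} + v_{9} = v_{3}  →  sig = (2; 1)
  {5,6}:  v_{5} + v_{6} = v_{2} + v_{7} + v_{8} + v_{9}  →  sig = (2; 1,1,1,1)
  {0,2,3,7}:  v_{0} + v_{2} + v_{3} + v_{7} = 0  →  sig = (4; —)
  {0,2,7,9}:  v_{0} + v_{2} + v_{7} + v_{9} = v_{6}  →  sig = (4; 1)
  {2,3,7,8}:  v_{2} + v_{3} + v_{7} + v_{8} = v_{5}  →  sig = (4; 1)

Sorted signature multiset PRS(X):
{ (2; —) ×2,  (2; 1) ×4,  (2; 1,1,1,1),  (4; —),  (4; 1) ×2 }


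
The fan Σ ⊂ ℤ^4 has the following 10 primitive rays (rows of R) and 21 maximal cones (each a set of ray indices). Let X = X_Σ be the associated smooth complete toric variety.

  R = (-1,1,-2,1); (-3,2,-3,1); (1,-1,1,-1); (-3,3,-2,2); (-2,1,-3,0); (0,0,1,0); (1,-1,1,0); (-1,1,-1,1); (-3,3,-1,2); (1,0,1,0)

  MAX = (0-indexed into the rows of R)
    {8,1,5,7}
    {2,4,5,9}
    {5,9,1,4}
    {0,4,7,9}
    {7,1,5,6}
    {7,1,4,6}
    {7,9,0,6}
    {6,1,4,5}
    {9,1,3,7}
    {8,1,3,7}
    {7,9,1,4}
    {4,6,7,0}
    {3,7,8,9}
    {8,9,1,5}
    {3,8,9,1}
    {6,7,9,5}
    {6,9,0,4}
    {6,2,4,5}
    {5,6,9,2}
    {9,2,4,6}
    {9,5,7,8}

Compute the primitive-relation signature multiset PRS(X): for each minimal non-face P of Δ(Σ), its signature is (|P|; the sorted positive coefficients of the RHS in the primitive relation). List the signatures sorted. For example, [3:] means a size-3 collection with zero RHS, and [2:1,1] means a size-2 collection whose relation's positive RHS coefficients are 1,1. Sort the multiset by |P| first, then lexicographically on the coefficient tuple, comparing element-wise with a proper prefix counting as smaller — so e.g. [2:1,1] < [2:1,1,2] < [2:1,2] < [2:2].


20 collections generate NE(X_Σ); each relation:

  P={2,7}:  v_{2} + v_{7} = 0  so sig = [2:]
  P={0,5}:  v_{0} + v_{5} = v_{7}  so sig = [2:1]
  P={3,5}:  v_{3} + v_{5} = v_{8}  so sig = [2:1]
  P={0,8}:  v_{0} + v_{8} = v_{3} + v_{7}  so sig = [2:1,1]
  P={1,2}:  v_{1} + v_{2} = v_{4} + v_{5}  so sig = [2:1,1]
  P={0,2}:  v_{0} + v_{2} = v_{4} + v_{6} + v_{9}  so sig = [2:1,1,1]
  P={2,3}:  v_{2} + v_{3} = v_{1} + v_{5} + v_{9}  so sig = [2:1,1,1]
  P={0,3}:  v_{0} + v_{3} = v_{1} + 2·v_{7} + v_{9}  so sig = [2:1,1,2]
  P={2,8}:  v_{2} + v_{8} = v_{1} + 2·v_{5} + v_{9}  so sig = [2:1,1,2]
  P={4,8}:  v_{4} + v_{8} = 2·v_{1} + v_{5} + v_{9}  so sig = [2:1,1,2]
  P={0,1}:  v_{0} + v_{1} = v_{4} + 2·v_{7}  so sig = [2:1,2]
  P={3,4}:  v_{3} + v_{4} = 2·v_{1} + v_{9}  so sig = [2:1,2]
  P={3,6}:  v_{3} + v_{6} = v_{5} + 2·v_{7}  so sig = [2:1,2]
  P={6,8}:  v_{6} + v_{8} = 2·v_{5} + 2·v_{7}  so sig = [2:2,2]
  P={1,6,9}:  v_{1} + v_{6} + v_{9} = v_{7}  so sig = [3:1]
  P={4,5,7}:  v_{4} + v_{5} + v_{7} = v_{1}  so sig = [3:1]
  P={4,5,6,9}:  v_{4} + v_{5} + v_{6} + v_{9} = 0  so sig = [4:]
  P={1,5,7,9}:  v_{1} + v_{5} + v_{7} + v_{9} = v_{3}  so sig = [4:1]
  P={4,6,7,9}:  v_{4} + v_{6} + v_{7} + v_{9} = v_{0}  so sig = [4:1]
  P={1,7,8,9}:  v_{1} + v_{7} + v_{8} + v_{9} = 2·v_{3}  so sig = [4:2]

so the primitive-relation signature multiset is
    [2:]
    [2:1]
    [2:1]
    [2:1,1]
    [2:1,1]
    [2:1,1,1]
    [2:1,1,1]
    [2:1,1,2]
    [2:1,1,2]
    [2:1,1,2]
    [2:1,2]
    [2:1,2]
    [2:1,2]
    [2:2,2]
    [3:1]
    [3:1]
    [4:]
    [4:1]
    [4:1]
    [4:2]


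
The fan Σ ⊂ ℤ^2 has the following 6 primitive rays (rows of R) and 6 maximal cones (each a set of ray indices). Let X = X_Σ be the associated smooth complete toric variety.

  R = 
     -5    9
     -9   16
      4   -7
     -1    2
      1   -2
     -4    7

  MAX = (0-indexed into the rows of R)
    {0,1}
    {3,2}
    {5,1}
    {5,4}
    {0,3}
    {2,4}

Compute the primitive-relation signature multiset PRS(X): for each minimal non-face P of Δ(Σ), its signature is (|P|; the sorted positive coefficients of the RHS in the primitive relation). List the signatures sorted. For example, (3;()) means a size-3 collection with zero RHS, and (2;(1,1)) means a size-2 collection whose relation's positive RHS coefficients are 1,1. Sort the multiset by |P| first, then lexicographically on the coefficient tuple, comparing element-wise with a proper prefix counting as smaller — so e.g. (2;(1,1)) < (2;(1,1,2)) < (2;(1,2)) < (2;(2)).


Primitive collections (9):

  • {2,5}:  v_{2} + v_{5} = 0  ⟹  sig = (2;())
  • {3,4}:  v_{3} + v_{4} = 0  ⟹  sig = (2;())
  • {0,2}:  v_{0} + v_{2} = v_{3}  ⟹  sig = (2;(1))
  • {0,4}:  v_{0} + v_{4} = v_{5}  ⟹  sig = (2;(1))
  • {0,5}:  v_{0} + v_{5} = v_{1}  ⟹  sig = (2;(1))
  • {1,2}:  v_{1} + v_{2} = v_{0}  ⟹  sig = (2;(1))
  • {3,5}:  v_{3} + v_{5} = v_{0}  ⟹  sig = (2;(1))
  • {1,3}:  v_{1} + v_{3} = 2·v_{0}  ⟹  sig = (2;(2))
  • {1,4}:  v_{1} + v_{4} = 2·v_{5}  ⟹  sig = (2;(2))

Sorted signature multiset PRS(X):
{ (2;()) ×2,  (2;(1)) ×5,  (2;(2)) ×2 }


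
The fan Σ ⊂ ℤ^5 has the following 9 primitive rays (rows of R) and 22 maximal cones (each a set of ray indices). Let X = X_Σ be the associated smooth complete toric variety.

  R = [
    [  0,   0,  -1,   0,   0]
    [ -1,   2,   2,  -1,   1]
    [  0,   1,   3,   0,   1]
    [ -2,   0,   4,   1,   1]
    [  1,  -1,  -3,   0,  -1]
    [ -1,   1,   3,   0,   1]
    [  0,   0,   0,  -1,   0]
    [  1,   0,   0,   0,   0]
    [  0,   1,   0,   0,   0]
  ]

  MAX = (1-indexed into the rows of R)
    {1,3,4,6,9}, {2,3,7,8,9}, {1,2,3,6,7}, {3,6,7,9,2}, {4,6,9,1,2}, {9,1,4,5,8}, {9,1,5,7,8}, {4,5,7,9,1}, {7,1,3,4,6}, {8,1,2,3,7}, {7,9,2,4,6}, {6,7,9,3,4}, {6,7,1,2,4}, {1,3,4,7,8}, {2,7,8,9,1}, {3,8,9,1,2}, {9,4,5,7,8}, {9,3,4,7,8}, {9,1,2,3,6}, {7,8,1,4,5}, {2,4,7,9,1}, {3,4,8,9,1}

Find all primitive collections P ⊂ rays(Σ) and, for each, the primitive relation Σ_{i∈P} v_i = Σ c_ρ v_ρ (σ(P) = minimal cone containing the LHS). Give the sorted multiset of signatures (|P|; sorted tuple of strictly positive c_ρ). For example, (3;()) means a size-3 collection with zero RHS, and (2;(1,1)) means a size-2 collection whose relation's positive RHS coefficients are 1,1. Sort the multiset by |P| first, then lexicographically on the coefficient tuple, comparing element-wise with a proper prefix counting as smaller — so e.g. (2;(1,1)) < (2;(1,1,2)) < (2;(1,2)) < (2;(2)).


Σ has 9 primitive collections:

  P={5,6}:  v_{5} + v_{6} = 0  so sig = (2;())
  P={3,5}:  v_{3} + v_{5} = v_{8}  so sig = (2;(1))
  P={6,8}:  v_{6} + v_{8} = v_{3}  so sig = (2;(1))
  P={2,5}:  v_{2} + v_{5} = v_{1} + v_{7} + v_{9}  so sig = (2;(1,1,1))
  P={2,4,8}:  v_{2} + v_{4} + v_{8} = 2·v_{6}  so sig = (3;(2))
  P={2,3,4}:  v_{2} + v_{3} + v_{4} = 3·v_{6}  so sig = (3;(3))
  P={1,6,7,9}:  v_{1} + v_{6} + v_{7} + v_{9} = v_{2}  so sig = (4;(1))
  P={1,3,7,9}:  v_{1} + v_{3} + v_{7} + v_{9} = v_{2} + v_{8}  so sig = (4;(1,1))
  P={1,4,7,8,9}:  v_{1} + v_{4} + v_{7} + v_{8} + v_{9} = v_{6}  so sig = (5;(1))

Signatures (|P|; sorted positive RHS coefficients), sorted:
[(2;()), (2;(1)), (2;(1)), (2;(1,1,1)), (3;(2)), (3;(3)), (4;(1)), (4;(1,1)), (5;(1))]


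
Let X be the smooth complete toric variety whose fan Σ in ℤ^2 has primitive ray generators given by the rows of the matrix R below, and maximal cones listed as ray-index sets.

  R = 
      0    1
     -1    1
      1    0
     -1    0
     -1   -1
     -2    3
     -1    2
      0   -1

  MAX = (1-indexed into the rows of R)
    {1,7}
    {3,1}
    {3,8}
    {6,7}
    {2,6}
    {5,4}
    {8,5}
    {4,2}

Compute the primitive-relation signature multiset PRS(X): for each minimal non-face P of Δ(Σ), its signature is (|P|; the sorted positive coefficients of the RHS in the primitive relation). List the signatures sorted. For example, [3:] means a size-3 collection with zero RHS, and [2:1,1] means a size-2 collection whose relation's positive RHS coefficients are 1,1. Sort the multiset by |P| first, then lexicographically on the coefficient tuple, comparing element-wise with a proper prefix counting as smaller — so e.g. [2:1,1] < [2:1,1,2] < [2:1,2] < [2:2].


20 collections generate NE(X_Σ); each relation:

  {1,8}:  v_{1} + v_{8} = 0  ⇒ sig = [2:]
  {3,4}:  v_{3} + v_{4} = 0  ⇒ sig = [2:]
  {1,2}:  v_{1} + v_{2} = v_{7}  ⇒ sig = [2:1]
  {1,4}:  v_{1} + v_{4} = v_{2}  ⇒ sig = [2:1]
  {1,5}:  v_{1} + v_{5} = v_{4}  ⇒ sig = [2:1]
  {2,3}:  v_{2} + v_{3} = v_{1}  ⇒ sig = [2:1]
  {2,7}:  v_{2} + v_{7} = v_{6}  ⇒ sig = [2:1]
  {2,8}:  v_{2} + v_{8} = v_{4}  ⇒ sig = [2:1]
  {3,5}:  v_{3} + v_{5} = v_{8}  ⇒ sig = [2:1]
  {4,8}:  v_{4} + v_{8} = v_{5}  ⇒ sig = [2:1]
  {7,8}:  v_{7} + v_{8} = v_{2}  ⇒ sig = [2:1]
  {3,6}:  v_{3} + v_{6} = v_{1} + v_{7}  ⇒ sig = [2:1,1]
  {5,7}:  v_{5} + v_{7} = v_{2} + v_{4}  ⇒ sig = [2:1,1]
  {5,6}:  v_{5} + v_{6} = 2·v_{2} + v_{4}  ⇒ sig = [2:1,2]
  {1,6}:  v_{1} + v_{6} = 2·v_{7}  ⇒ sig = [2:2]
  {2,5}:  v_{2} + v_{5} = 2·v_{4}  ⇒ sig = [2:2]
  {3,7}:  v_{3} + v_{7} = 2·v_{1}  ⇒ sig = [2:2]
  {4,7}:  v_{4} + v_{7} = 2·v_{2}  ⇒ sig = [2:2]
  {6,8}:  v_{6} + v_{8} = 2·v_{2}  ⇒ sig = [2:2]
  {4,6}:  v_{4} + v_{6} = 3·v_{2}  ⇒ sig = [2:3]

Hence PRS(X_Σ) =
{ [2:] ×2,  [2:1] ×9,  [2:1,1] ×2,  [2:1,2],  [2:2] ×5,  [2:3] }


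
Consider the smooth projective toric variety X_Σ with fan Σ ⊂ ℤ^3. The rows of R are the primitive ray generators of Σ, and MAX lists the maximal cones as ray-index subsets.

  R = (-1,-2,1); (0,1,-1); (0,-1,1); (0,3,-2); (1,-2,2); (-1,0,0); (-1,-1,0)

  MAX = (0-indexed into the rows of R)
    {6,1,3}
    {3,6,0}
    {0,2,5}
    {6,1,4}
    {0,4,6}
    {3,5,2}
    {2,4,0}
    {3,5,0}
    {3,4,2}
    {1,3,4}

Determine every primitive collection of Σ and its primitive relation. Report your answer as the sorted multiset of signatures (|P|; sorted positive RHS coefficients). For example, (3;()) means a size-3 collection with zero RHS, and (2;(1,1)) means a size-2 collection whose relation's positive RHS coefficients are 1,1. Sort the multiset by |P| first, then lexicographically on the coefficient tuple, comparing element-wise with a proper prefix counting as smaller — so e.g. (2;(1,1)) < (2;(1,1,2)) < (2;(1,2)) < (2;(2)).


Minimal non-faces — 9 found among 7 rays, 10 max cones:

  P = {1,2}:  v_{1} + v_{2} = 0  ⟹  sig = (2;())
  P = {0,1}:  v_{0} + v_{1} = v_{6}  ⟹  sig = (2;(1))
  P = {2,6}:  v_{2} + v_{6} = v_{0}  ⟹  sig = (2;(1))
  P = {1,5}:  v_{1} + v_{5} = v_{0} + v_{3}  ⟹  sig = (2;(1,1))
  P = {5,6}:  v_{5} + v_{6} = 2·v_{0} + v_{3}  ⟹  sig = (2;(1,2))
  P = {4,5}:  v_{4} + v_{5} = 2·v_{2}  ⟹  sig = (2;(2))
  P = {3,4,6}:  v_{3} + v_{4} + v_{6} = 0  ⟹  sig = (3;())
  P = {0,2,3}:  v_{0} + v_{2} + v_{3} = v_{5}  ⟹  sig = (3;(1))
  P = {0,3,4}:  v_{0} + v_{3} + v_{4} = v_{2}  ⟹  sig = (3;(1))

so the primitive-relation signature multiset is
[(2;()), (2;(1)), (2;(1)), (2;(1,1)), (2;(1,2)), (2;(2)), (3;()), (3;(1)), (3;(1))]


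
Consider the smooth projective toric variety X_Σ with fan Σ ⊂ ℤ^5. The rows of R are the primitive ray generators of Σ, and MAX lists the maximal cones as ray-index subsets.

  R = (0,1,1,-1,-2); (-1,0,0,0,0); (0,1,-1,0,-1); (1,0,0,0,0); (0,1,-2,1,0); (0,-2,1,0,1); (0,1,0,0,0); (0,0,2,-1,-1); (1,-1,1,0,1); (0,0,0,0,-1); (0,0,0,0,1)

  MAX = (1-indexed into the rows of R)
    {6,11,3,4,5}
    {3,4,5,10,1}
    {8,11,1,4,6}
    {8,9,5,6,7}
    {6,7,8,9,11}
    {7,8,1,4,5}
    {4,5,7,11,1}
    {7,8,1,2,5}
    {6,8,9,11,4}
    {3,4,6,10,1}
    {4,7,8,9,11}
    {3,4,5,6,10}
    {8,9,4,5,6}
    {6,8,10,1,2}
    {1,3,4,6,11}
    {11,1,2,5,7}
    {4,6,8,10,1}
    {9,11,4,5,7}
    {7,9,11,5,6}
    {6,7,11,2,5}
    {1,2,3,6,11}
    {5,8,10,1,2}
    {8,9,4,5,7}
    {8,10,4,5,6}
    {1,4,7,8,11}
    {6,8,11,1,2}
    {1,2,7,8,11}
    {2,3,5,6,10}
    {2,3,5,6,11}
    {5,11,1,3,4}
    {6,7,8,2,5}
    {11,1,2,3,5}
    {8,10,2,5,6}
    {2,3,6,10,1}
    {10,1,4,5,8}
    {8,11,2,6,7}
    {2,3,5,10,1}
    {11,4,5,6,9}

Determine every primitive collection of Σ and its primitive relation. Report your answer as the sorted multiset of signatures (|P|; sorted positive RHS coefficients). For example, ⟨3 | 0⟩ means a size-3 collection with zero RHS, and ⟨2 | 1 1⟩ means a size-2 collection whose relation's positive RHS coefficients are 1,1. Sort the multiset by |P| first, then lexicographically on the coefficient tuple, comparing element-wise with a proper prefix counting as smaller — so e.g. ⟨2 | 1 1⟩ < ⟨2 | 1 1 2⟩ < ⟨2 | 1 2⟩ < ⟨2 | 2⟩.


13 collections generate NE(X_Σ); each relation:

  P={2,4}:  v_{2} + v_{4} = 0  so sig = ⟨2 | 0⟩
  P={10,11}:  v_{10} + v_{11} = 0  so sig = ⟨2 | 0⟩
  P={3,8}:  v_{3} + v_{8} = v_{1}  so sig = ⟨2 | 1⟩
  P={3,9}:  v_{3} + v_{9} = v_{4}  so sig = ⟨2 | 1⟩
  P={1,9}:  v_{1} + v_{9} = v_{4} + v_{8}  so sig = ⟨2 | 1 1⟩
  P={2,9}:  v_{2} + v_{9} = v_{6} + v_{7}  so sig = ⟨2 | 1 1⟩
  P={7,10}:  v_{7} + v_{10} = v_{5} + v_{8}  so sig = ⟨2 | 1 1⟩
  P={3,7}:  v_{3} + v_{7} = v_{1} + v_{5} + v_{11}  so sig = ⟨2 | 1 1 1⟩
  P={9,10}:  v_{9} + v_{10} = v_{4} + v_{5} + v_{6} + v_{8}  so sig = ⟨2 | 1 1 1 1⟩
  P={1,5,6}:  v_{1} + v_{5} + v_{6} = v_{10}  so sig = ⟨3 | 1⟩
  P={1,6,7}:  v_{1} + v_{6} + v_{7} = v_{8}  so sig = ⟨3 | 1⟩
  P={4,6,7}:  v_{4} + v_{6} + v_{7} = v_{9}  so sig = ⟨3 | 1⟩
  P={5,8,11}:  v_{5} + v_{8} + v_{11} = v_{7}  so sig = ⟨3 | 1⟩

Hence PRS(X_Σ) =
    ⟨2 | 0⟩
    ⟨2 | 0⟩
    ⟨2 | 1⟩
    ⟨2 | 1⟩
    ⟨2 | 1 1⟩
    ⟨2 | 1 1⟩
    ⟨2 | 1 1⟩
    ⟨2 | 1 1 1⟩
    ⟨2 | 1 1 1 1⟩
    ⟨3 | 1⟩
    ⟨3 | 1⟩
    ⟨3 | 1⟩
    ⟨3 | 1⟩
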